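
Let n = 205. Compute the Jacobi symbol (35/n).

Reciprocity: 35 ≡ 3 and 205 ≡ 1 (mod 4), so (35/205) = +(205/35).
Reduce top mod 35: now compute (30/35).
Pull out 2: since 35 ≡ 3 (mod 8), (2/35) = -1.
Reciprocity: 15 ≡ 3 and 35 ≡ 3 (mod 4), so (15/35) = −(35/15).
Reduce top mod 15: now compute (5/15).
Reciprocity: 5 ≡ 1 and 15 ≡ 3 (mod 4), so (5/15) = +(15/5).
Reduce top mod 5: now compute (0/5).
Top reduces to 0: gcd > 1, so the symbol is 0.

0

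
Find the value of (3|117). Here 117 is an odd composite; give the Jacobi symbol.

Reciprocity: 3 ≡ 3 and 117 ≡ 1 (mod 4), so (3/117) = +(117/3).
Reduce top mod 3: now compute (0/3).
Top reduces to 0: gcd > 1, so the symbol is 0.

0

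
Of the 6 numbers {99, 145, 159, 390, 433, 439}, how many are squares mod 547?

2

(99/547) = +1 → QR.
(145/547) = -1 → non-residue.
(159/547) = -1 → non-residue.
(390/547) = -1 → non-residue.
(433/547) = -1 → non-residue.
(439/547) = +1 → QR.
Total quadratic residues among the 6: 2.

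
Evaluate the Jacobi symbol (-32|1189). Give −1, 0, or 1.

First reduce: -32 ≡ 1157 (mod 1189).
Reciprocity: 1157 ≡ 1 and 1189 ≡ 1 (mod 4), so (1157/1189) = +(1189/1157).
Reduce top mod 1157: now compute (32/1157).
Pull out 2^5: since 1157 ≡ 5 (mod 8), (2/1157) = -1, so (2/1157)^5 = -1.
Reached (1/1157) = 1. Collecting the sign flips along the way, the symbol is -1.

-1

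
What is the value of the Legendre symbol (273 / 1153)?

-1

Reciprocity: 273 ≡ 1 and 1153 ≡ 1 (mod 4), so (273/1153) = +(1153/273).
Reduce top mod 273: now compute (61/273).
Reciprocity: 61 ≡ 1 and 273 ≡ 1 (mod 4), so (61/273) = +(273/61).
Reduce top mod 61: now compute (29/61).
Reciprocity: 29 ≡ 1 and 61 ≡ 1 (mod 4), so (29/61) = +(61/29).
Reduce top mod 29: now compute (3/29).
Reciprocity: 3 ≡ 3 and 29 ≡ 1 (mod 4), so (3/29) = +(29/3).
Reduce top mod 3: now compute (2/3).
Pull out 2: since 3 ≡ 3 (mod 8), (2/3) = -1.
Reached (1/3) = 1. Collecting the sign flips along the way, the symbol is -1.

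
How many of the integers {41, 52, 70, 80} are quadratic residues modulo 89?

1

(41/89) = -1 → non-residue.
(52/89) = -1 → non-residue.
(70/89) = -1 → non-residue.
(80/89) = +1 → QR.
Total quadratic residues among the 4: 1.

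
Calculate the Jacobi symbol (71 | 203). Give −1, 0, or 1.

1

Reciprocity: 71 ≡ 3 and 203 ≡ 3 (mod 4), so (71/203) = −(203/71).
Reduce top mod 71: now compute (61/71).
Reciprocity: 61 ≡ 1 and 71 ≡ 3 (mod 4), so (61/71) = +(71/61).
Reduce top mod 61: now compute (10/61).
Pull out 2: since 61 ≡ 5 (mod 8), (2/61) = -1.
Reciprocity: 5 ≡ 1 and 61 ≡ 1 (mod 4), so (5/61) = +(61/5).
Reduce top mod 5: now compute (1/5).
Reached (1/5) = 1. Collecting the sign flips along the way, the symbol is +1.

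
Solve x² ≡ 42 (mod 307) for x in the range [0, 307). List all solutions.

Since 307 ≡ 3 (mod 4), a square root of 42 is 42^((307+1)/4) = 42^77 mod 307.
Repeated squaring: 42^2≡229, 42^4≡251, 42^8≡66, 42^16≡58, 42^32≡294, 42^64≡169 (mod 307).
42^77 = 42^(64+8+4+1) ≡ 170 (mod 307).
Check: 170² = 28900 ≡ 42 (mod 307). The two roots are 137 and 170.

137, 170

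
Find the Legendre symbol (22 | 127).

1

Pull out 2: since 127 ≡ 7 (mod 8), (2/127) = +1.
Reciprocity: 11 ≡ 3 and 127 ≡ 3 (mod 4), so (11/127) = −(127/11).
Reduce top mod 11: now compute (6/11).
Pull out 2: since 11 ≡ 3 (mod 8), (2/11) = -1.
Reciprocity: 3 ≡ 3 and 11 ≡ 3 (mod 4), so (3/11) = −(11/3).
Reduce top mod 3: now compute (2/3).
Pull out 2: since 3 ≡ 3 (mod 8), (2/3) = -1.
Reached (1/3) = 1. Collecting the sign flips along the way, the symbol is +1.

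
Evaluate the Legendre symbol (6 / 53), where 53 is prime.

Pull out 2: since 53 ≡ 5 (mod 8), (2/53) = -1.
Reciprocity: 3 ≡ 3 and 53 ≡ 1 (mod 4), so (3/53) = +(53/3).
Reduce top mod 3: now compute (2/3).
Pull out 2: since 3 ≡ 3 (mod 8), (2/3) = -1.
Reached (1/3) = 1. Collecting the sign flips along the way, the symbol is +1.

1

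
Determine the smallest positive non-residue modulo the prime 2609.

(2/2609) = +1, so 2 is a residue.
(3/2609) = −1, so 3 is the smallest positive non-residue mod 2609.

3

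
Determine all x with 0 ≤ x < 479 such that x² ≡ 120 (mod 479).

239, 240

Since 479 ≡ 3 (mod 4), a square root of 120 is 120^((479+1)/4) = 120^120 mod 479.
Repeated squaring: 120^2≡30, 120^4≡421, 120^8≡11, 120^16≡121, 120^32≡271, 120^64≡154 (mod 479).
120^120 = 120^(64+32+16+8) ≡ 240 (mod 479).
Check: 240² = 57600 ≡ 120 (mod 479). The two roots are 239 and 240.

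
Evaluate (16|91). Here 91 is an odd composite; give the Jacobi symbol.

1

Pull out 2^4: since 91 ≡ 3 (mod 8), (2/91) = -1, so (2/91)^4 = +1.
Reached (1/91) = 1. Collecting the sign flips along the way, the symbol is +1.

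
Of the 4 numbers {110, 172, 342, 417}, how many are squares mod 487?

2

(110/487) = +1 → QR.
(172/487) = -1 → non-residue.
(342/487) = +1 → QR.
(417/487) = -1 → non-residue.
Total quadratic residues among the 4: 2.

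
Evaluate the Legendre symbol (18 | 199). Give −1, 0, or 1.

Euler's criterion: (18/199) ≡ 18^99 (mod 199).
18^2 ≡ 125 (mod 199)
18^4 ≡ 103 (mod 199)
18^8 ≡ 62 (mod 199)
18^16 ≡ 63 (mod 199)
18^32 ≡ 188 (mod 199)
18^64 ≡ 121 (mod 199)
18^99 = 18^(64+32+2+1) ≡ 1 (mod 199).
Result is 1, so (18/199) = 1.

1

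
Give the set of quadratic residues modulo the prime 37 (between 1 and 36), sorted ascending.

Square k = 1,…,18 (k and 37−k give the same square):
1²=1, 2²=4, 3²=9, 4²=16, 5²=25, 6²=36, 7²≡12, 8²≡27, 9²≡7, 10²≡26, 11²≡10, 12²≡33, 13²≡21, 14²≡11, 15²≡3, 16²≡34, 17²≡30, 18²≡28 (mod 37).
So the quadratic residues mod 37 are {1, 3, 4, 7, 9, 10, 11, 12, 16, 21, 25, 26, 27, 28, 30, 33, 34, 36}.

1 3 4 7 9 10 11 12 16 21 25 26 27 28 30 33 34 36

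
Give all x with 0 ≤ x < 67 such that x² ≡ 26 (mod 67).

Since 67 ≡ 3 (mod 4), a square root of 26 is 26^((67+1)/4) = 26^17 mod 67.
Repeated squaring: 26^2≡6, 26^4≡36, 26^8≡23, 26^16≡60 (mod 67).
26^17 = 26^(16+1) ≡ 19 (mod 67).
Check: 19² = 361 ≡ 26 (mod 67). The two roots are 19 and 48.

19, 48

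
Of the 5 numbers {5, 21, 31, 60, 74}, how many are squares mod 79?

(5/79) = +1 → QR.
(21/79) = +1 → QR.
(31/79) = +1 → QR.
(60/79) = -1 → non-residue.
(74/79) = -1 → non-residue.
Total quadratic residues among the 5: 3.

3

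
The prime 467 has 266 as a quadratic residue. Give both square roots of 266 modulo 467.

Since 467 ≡ 3 (mod 4), a square root of 266 is 266^((467+1)/4) = 266^117 mod 467.
Repeated squaring: 266^2≡239, 266^4≡147, 266^8≡127, 266^16≡251, 266^32≡423, 266^64≡68 (mod 467).
266^117 = 266^(64+32+16+4+1) ≡ 51 (mod 467).
Check: 51² = 2601 ≡ 266 (mod 467). The two roots are 51 and 416.

51, 416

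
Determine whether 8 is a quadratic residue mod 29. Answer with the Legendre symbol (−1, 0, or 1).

-1

Euler's criterion: (8/29) ≡ 8^14 (mod 29).
8^2 ≡ 6 (mod 29)
8^4 ≡ 7 (mod 29)
8^8 ≡ 20 (mod 29)
8^14 = 8^(8+4+2) ≡ 28 (mod 29).
Result is 28 ≡ −1, so (8/29) = −1.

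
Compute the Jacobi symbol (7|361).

1

Reciprocity: 7 ≡ 3 and 361 ≡ 1 (mod 4), so (7/361) = +(361/7).
Reduce top mod 7: now compute (4/7).
Pull out 2^2: since 7 ≡ 7 (mod 8), (2/7) = +1, so (2/7)^2 = +1.
Reached (1/7) = 1. Collecting the sign flips along the way, the symbol is +1.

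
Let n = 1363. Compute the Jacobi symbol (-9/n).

-1

First reduce: -9 ≡ 1354 (mod 1363).
Pull out 2: since 1363 ≡ 3 (mod 8), (2/1363) = -1.
Reciprocity: 677 ≡ 1 and 1363 ≡ 3 (mod 4), so (677/1363) = +(1363/677).
Reduce top mod 677: now compute (9/677).
Reciprocity: 9 ≡ 1 and 677 ≡ 1 (mod 4), so (9/677) = +(677/9).
Reduce top mod 9: now compute (2/9).
Pull out 2: since 9 ≡ 1 (mod 8), (2/9) = +1.
Reached (1/9) = 1. Collecting the sign flips along the way, the symbol is -1.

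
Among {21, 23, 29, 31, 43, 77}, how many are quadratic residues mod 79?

3

(21/79) = +1 → QR.
(23/79) = +1 → QR.
(29/79) = -1 → non-residue.
(31/79) = +1 → QR.
(43/79) = -1 → non-residue.
(77/79) = -1 → non-residue.
Total quadratic residues among the 6: 3.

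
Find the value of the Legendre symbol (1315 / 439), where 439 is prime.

Euler's criterion: (1315/439) ≡ 437^219 (mod 439).
437^2 ≡ 4 (mod 439)
437^4 ≡ 16 (mod 439)
437^8 ≡ 256 (mod 439)
437^16 ≡ 125 (mod 439)
437^32 ≡ 260 (mod 439)
437^64 ≡ 433 (mod 439)
437^128 ≡ 36 (mod 439)
437^219 = 437^(128+64+16+8+2+1) ≡ 438 (mod 439).
Result is 438 ≡ −1, so (1315/439) = −1.

-1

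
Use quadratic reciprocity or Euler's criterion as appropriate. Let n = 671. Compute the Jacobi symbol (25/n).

1

Reciprocity: 25 ≡ 1 and 671 ≡ 3 (mod 4), so (25/671) = +(671/25).
Reduce top mod 25: now compute (21/25).
Reciprocity: 21 ≡ 1 and 25 ≡ 1 (mod 4), so (21/25) = +(25/21).
Reduce top mod 21: now compute (4/21).
Pull out 2^2: since 21 ≡ 5 (mod 8), (2/21) = -1, so (2/21)^2 = +1.
Reached (1/21) = 1. Collecting the sign flips along the way, the symbol is +1.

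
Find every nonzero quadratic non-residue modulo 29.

Square k = 1,…,14 (k and 29−k give the same square):
1²=1, 2²=4, 3²=9, 4²=16, 5²=25, 6²≡7, 7²≡20, 8²≡6, 9²≡23, 10²≡13, 11²≡5, 12²≡28, 13²≡24, 14²≡22 (mod 29).
The residues are {1, 4, 5, 6, 7, 9, 13, 16, 20, 22, 23, 24, 25, 28}; the non-residues are the remaining 14 nonzero classes.

2, 3, 8, 10, 11, 12, 14, 15, 17, 18, 19, 21, 26, 27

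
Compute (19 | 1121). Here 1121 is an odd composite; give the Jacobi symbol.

Reciprocity: 19 ≡ 3 and 1121 ≡ 1 (mod 4), so (19/1121) = +(1121/19).
Reduce top mod 19: now compute (0/19).
Top reduces to 0: gcd > 1, so the symbol is 0.

0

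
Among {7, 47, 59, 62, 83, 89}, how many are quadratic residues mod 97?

3

(7/97) = -1 → non-residue.
(47/97) = +1 → QR.
(59/97) = -1 → non-residue.
(62/97) = +1 → QR.
(83/97) = -1 → non-residue.
(89/97) = +1 → QR.
Total quadratic residues among the 6: 3.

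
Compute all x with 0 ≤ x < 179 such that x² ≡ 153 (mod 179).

42, 137

Since 179 ≡ 3 (mod 4), a square root of 153 is 153^((179+1)/4) = 153^45 mod 179.
Repeated squaring: 153^2≡139, 153^4≡168, 153^8≡121, 153^16≡142, 153^32≡116 (mod 179).
153^45 = 153^(32+8+4+1) ≡ 42 (mod 179).
Check: 42² = 1764 ≡ 153 (mod 179). The two roots are 42 and 137.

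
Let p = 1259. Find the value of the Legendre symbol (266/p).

1

Pull out 2: since 1259 ≡ 3 (mod 8), (2/1259) = -1.
Reciprocity: 133 ≡ 1 and 1259 ≡ 3 (mod 4), so (133/1259) = +(1259/133).
Reduce top mod 133: now compute (62/133).
Pull out 2: since 133 ≡ 5 (mod 8), (2/133) = -1.
Reciprocity: 31 ≡ 3 and 133 ≡ 1 (mod 4), so (31/133) = +(133/31).
Reduce top mod 31: now compute (9/31).
Reciprocity: 9 ≡ 1 and 31 ≡ 3 (mod 4), so (9/31) = +(31/9).
Reduce top mod 9: now compute (4/9).
Pull out 2^2: since 9 ≡ 1 (mod 8), (2/9) = +1, so (2/9)^2 = +1.
Reached (1/9) = 1. Collecting the sign flips along the way, the symbol is +1.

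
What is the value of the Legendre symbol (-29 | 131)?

Euler's criterion: (-29/131) ≡ 102^65 (mod 131).
102^2 ≡ 55 (mod 131)
102^4 ≡ 12 (mod 131)
102^8 ≡ 13 (mod 131)
102^16 ≡ 38 (mod 131)
102^32 ≡ 3 (mod 131)
102^64 ≡ 9 (mod 131)
102^65 = 102^(64+1) ≡ 1 (mod 131).
Result is 1, so (-29/131) = 1.

1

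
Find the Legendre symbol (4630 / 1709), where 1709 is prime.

First reduce: 4630 ≡ 1212 (mod 1709).
Pull out 2^2: since 1709 ≡ 5 (mod 8), (2/1709) = -1, so (2/1709)^2 = +1.
Reciprocity: 303 ≡ 3 and 1709 ≡ 1 (mod 4), so (303/1709) = +(1709/303).
Reduce top mod 303: now compute (194/303).
Pull out 2: since 303 ≡ 7 (mod 8), (2/303) = +1.
Reciprocity: 97 ≡ 1 and 303 ≡ 3 (mod 4), so (97/303) = +(303/97).
Reduce top mod 97: now compute (12/97).
Pull out 2^2: since 97 ≡ 1 (mod 8), (2/97) = +1, so (2/97)^2 = +1.
Reciprocity: 3 ≡ 3 and 97 ≡ 1 (mod 4), so (3/97) = +(97/3).
Reduce top mod 3: now compute (1/3).
Reached (1/3) = 1. Collecting the sign flips along the way, the symbol is +1.

1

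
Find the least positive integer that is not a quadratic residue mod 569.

3

(2/569) = +1, so 2 is a residue.
(3/569) = −1, so 3 is the smallest positive non-residue mod 569.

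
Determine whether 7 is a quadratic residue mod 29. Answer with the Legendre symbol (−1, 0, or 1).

Reciprocity: 7 ≡ 3 and 29 ≡ 1 (mod 4), so (7/29) = +(29/7).
Reduce top mod 7: now compute (1/7).
Reached (1/7) = 1. Collecting the sign flips along the way, the symbol is +1.

1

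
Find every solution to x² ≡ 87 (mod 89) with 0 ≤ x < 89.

40, 49

89 ≡ 1 (mod 4), so we find a root by search.
Trying successive values, 40² = 1600 ≡ 87 (mod 89). The other root is 89 − 40 = 49.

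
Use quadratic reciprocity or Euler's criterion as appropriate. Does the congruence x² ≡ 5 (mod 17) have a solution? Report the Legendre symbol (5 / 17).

Euler's criterion: (5/17) ≡ 5^8 (mod 17).
5^2 ≡ 8 (mod 17)
5^4 ≡ 13 (mod 17)
5^8 ≡ 16 (mod 17)
5^8 = 5^(8) ≡ 16 (mod 17).
Result is 16 ≡ −1, so (5/17) = −1.

-1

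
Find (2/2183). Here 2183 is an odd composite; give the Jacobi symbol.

1

Pull out 2: since 2183 ≡ 7 (mod 8), (2/2183) = +1.
Reached (1/2183) = 1. Collecting the sign flips along the way, the symbol is +1.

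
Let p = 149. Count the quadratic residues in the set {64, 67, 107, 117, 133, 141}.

4

(64/149) = +1 → QR.
(67/149) = +1 → QR.
(107/149) = +1 → QR.
(117/149) = -1 → non-residue.
(133/149) = +1 → QR.
(141/149) = -1 → non-residue.
Total quadratic residues among the 6: 4.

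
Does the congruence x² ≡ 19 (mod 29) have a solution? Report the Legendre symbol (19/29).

-1

Euler's criterion: (19/29) ≡ 19^14 (mod 29).
19^2 ≡ 13 (mod 29)
19^4 ≡ 24 (mod 29)
19^8 ≡ 25 (mod 29)
19^14 = 19^(8+4+2) ≡ 28 (mod 29).
Result is 28 ≡ −1, so (19/29) = −1.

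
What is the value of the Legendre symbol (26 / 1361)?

Pull out 2: since 1361 ≡ 1 (mod 8), (2/1361) = +1.
Reciprocity: 13 ≡ 1 and 1361 ≡ 1 (mod 4), so (13/1361) = +(1361/13).
Reduce top mod 13: now compute (9/13).
Reciprocity: 9 ≡ 1 and 13 ≡ 1 (mod 4), so (9/13) = +(13/9).
Reduce top mod 9: now compute (4/9).
Pull out 2^2: since 9 ≡ 1 (mod 8), (2/9) = +1, so (2/9)^2 = +1.
Reached (1/9) = 1. Collecting the sign flips along the way, the symbol is +1.

1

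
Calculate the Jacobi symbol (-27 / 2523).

0

First reduce: -27 ≡ 2496 (mod 2523).
Pull out 2^6: since 2523 ≡ 3 (mod 8), (2/2523) = -1, so (2/2523)^6 = +1.
Reciprocity: 39 ≡ 3 and 2523 ≡ 3 (mod 4), so (39/2523) = −(2523/39).
Reduce top mod 39: now compute (27/39).
Reciprocity: 27 ≡ 3 and 39 ≡ 3 (mod 4), so (27/39) = −(39/27).
Reduce top mod 27: now compute (12/27).
Pull out 2^2: since 27 ≡ 3 (mod 8), (2/27) = -1, so (2/27)^2 = +1.
Reciprocity: 3 ≡ 3 and 27 ≡ 3 (mod 4), so (3/27) = −(27/3).
Reduce top mod 3: now compute (0/3).
Top reduces to 0: gcd > 1, so the symbol is 0.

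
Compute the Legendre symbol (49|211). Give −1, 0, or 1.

1

Reciprocity: 49 ≡ 1 and 211 ≡ 3 (mod 4), so (49/211) = +(211/49).
Reduce top mod 49: now compute (15/49).
Reciprocity: 15 ≡ 3 and 49 ≡ 1 (mod 4), so (15/49) = +(49/15).
Reduce top mod 15: now compute (4/15).
Pull out 2^2: since 15 ≡ 7 (mod 8), (2/15) = +1, so (2/15)^2 = +1.
Reached (1/15) = 1. Collecting the sign flips along the way, the symbol is +1.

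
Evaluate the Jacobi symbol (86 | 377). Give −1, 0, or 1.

Pull out 2: since 377 ≡ 1 (mod 8), (2/377) = +1.
Reciprocity: 43 ≡ 3 and 377 ≡ 1 (mod 4), so (43/377) = +(377/43).
Reduce top mod 43: now compute (33/43).
Reciprocity: 33 ≡ 1 and 43 ≡ 3 (mod 4), so (33/43) = +(43/33).
Reduce top mod 33: now compute (10/33).
Pull out 2: since 33 ≡ 1 (mod 8), (2/33) = +1.
Reciprocity: 5 ≡ 1 and 33 ≡ 1 (mod 4), so (5/33) = +(33/5).
Reduce top mod 5: now compute (3/5).
Reciprocity: 3 ≡ 3 and 5 ≡ 1 (mod 4), so (3/5) = +(5/3).
Reduce top mod 3: now compute (2/3).
Pull out 2: since 3 ≡ 3 (mod 8), (2/3) = -1.
Reached (1/3) = 1. Collecting the sign flips along the way, the symbol is -1.

-1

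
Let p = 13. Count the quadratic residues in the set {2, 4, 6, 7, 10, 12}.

(2/13) = -1 → non-residue.
(4/13) = +1 → QR.
(6/13) = -1 → non-residue.
(7/13) = -1 → non-residue.
(10/13) = +1 → QR.
(12/13) = +1 → QR.
Total quadratic residues among the 6: 3.

3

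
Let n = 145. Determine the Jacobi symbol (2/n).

1

Pull out 2: since 145 ≡ 1 (mod 8), (2/145) = +1.
Reached (1/145) = 1. Collecting the sign flips along the way, the symbol is +1.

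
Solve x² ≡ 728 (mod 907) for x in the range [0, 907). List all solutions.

66, 841

Since 907 ≡ 3 (mod 4), a square root of 728 is 728^((907+1)/4) = 728^227 mod 907.
Repeated squaring: 728^2≡296, 728^4≡544, 728^8≡254, 728^16≡119, 728^32≡556, 728^64≡756, 728^128≡126 (mod 907).
728^227 = 728^(128+64+32+2+1) ≡ 841 (mod 907).
Check: 841² = 707281 ≡ 728 (mod 907). The two roots are 66 and 841.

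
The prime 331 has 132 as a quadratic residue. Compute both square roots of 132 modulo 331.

146, 185

Since 331 ≡ 3 (mod 4), a square root of 132 is 132^((331+1)/4) = 132^83 mod 331.
Repeated squaring: 132^2≡212, 132^4≡259, 132^8≡219, 132^16≡297, 132^32≡163, 132^64≡89 (mod 331).
132^83 = 132^(64+16+2+1) ≡ 146 (mod 331).
Check: 146² = 21316 ≡ 132 (mod 331). The two roots are 146 and 185.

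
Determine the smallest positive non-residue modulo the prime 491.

2

(2/491) = −1, so 2 is the smallest positive non-residue mod 491.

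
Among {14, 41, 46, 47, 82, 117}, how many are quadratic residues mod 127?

4

(14/127) = -1 → non-residue.
(41/127) = +1 → QR.
(46/127) = -1 → non-residue.
(47/127) = +1 → QR.
(82/127) = +1 → QR.
(117/127) = +1 → QR.
Total quadratic residues among the 6: 4.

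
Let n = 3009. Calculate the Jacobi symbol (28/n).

-1

Pull out 2^2: since 3009 ≡ 1 (mod 8), (2/3009) = +1, so (2/3009)^2 = +1.
Reciprocity: 7 ≡ 3 and 3009 ≡ 1 (mod 4), so (7/3009) = +(3009/7).
Reduce top mod 7: now compute (6/7).
Pull out 2: since 7 ≡ 7 (mod 8), (2/7) = +1.
Reciprocity: 3 ≡ 3 and 7 ≡ 3 (mod 4), so (3/7) = −(7/3).
Reduce top mod 3: now compute (1/3).
Reached (1/3) = 1. Collecting the sign flips along the way, the symbol is -1.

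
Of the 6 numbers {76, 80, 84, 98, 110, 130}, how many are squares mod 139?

(76/139) = -1 → non-residue.
(80/139) = +1 → QR.
(84/139) = -1 → non-residue.
(98/139) = -1 → non-residue.
(110/139) = -1 → non-residue.
(130/139) = -1 → non-residue.
Total quadratic residues among the 6: 1.

1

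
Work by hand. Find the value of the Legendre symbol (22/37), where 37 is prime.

Euler's criterion: (22/37) ≡ 22^18 (mod 37).
22^2 ≡ 3 (mod 37)
22^4 ≡ 9 (mod 37)
22^8 ≡ 7 (mod 37)
22^16 ≡ 12 (mod 37)
22^18 = 22^(16+2) ≡ 36 (mod 37).
Result is 36 ≡ −1, so (22/37) = −1.

-1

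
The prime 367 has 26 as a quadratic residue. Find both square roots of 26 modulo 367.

90, 277

Since 367 ≡ 3 (mod 4), a square root of 26 is 26^((367+1)/4) = 26^92 mod 367.
Repeated squaring: 26^2≡309, 26^4≡61, 26^8≡51, 26^16≡32, 26^32≡290, 26^64≡57 (mod 367).
26^92 = 26^(64+16+8+4) ≡ 277 (mod 367).
Check: 277² = 76729 ≡ 26 (mod 367). The two roots are 90 and 277.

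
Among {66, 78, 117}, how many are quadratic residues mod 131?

(66/131) = -1 → non-residue.
(78/131) = -1 → non-residue.
(117/131) = +1 → QR.
Total quadratic residues among the 3: 1.

1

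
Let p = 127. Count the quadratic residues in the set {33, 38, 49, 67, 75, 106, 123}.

(33/127) = -1 → non-residue.
(38/127) = +1 → QR.
(49/127) = +1 → QR.
(67/127) = -1 → non-residue.
(75/127) = -1 → non-residue.
(106/127) = -1 → non-residue.
(123/127) = -1 → non-residue.
Total quadratic residues among the 7: 2.

2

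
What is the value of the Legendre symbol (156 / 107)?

1

First reduce: 156 ≡ 49 (mod 107).
Reciprocity: 49 ≡ 1 and 107 ≡ 3 (mod 4), so (49/107) = +(107/49).
Reduce top mod 49: now compute (9/49).
Reciprocity: 9 ≡ 1 and 49 ≡ 1 (mod 4), so (9/49) = +(49/9).
Reduce top mod 9: now compute (4/9).
Pull out 2^2: since 9 ≡ 1 (mod 8), (2/9) = +1, so (2/9)^2 = +1.
Reached (1/9) = 1. Collecting the sign flips along the way, the symbol is +1.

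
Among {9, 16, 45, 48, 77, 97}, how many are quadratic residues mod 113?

(9/113) = +1 → QR.
(16/113) = +1 → QR.
(45/113) = -1 → non-residue.
(48/113) = -1 → non-residue.
(77/113) = +1 → QR.
(97/113) = +1 → QR.
Total quadratic residues among the 6: 4.

4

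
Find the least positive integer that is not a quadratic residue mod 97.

5

(2/97) = +1, so 2 is a residue.
(3/97) = +1, so 3 is a residue.
(4/97) = +1, so 4 is a residue.
(5/97) = −1, so 5 is the smallest positive non-residue mod 97.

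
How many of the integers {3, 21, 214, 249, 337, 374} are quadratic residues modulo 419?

(3/419) = +1 → QR.
(21/419) = +1 → QR.
(214/419) = -1 → non-residue.
(249/419) = -1 → non-residue.
(337/419) = +1 → QR.
(374/419) = -1 → non-residue.
Total quadratic residues among the 6: 3.

3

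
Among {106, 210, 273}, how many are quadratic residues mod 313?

(106/313) = -1 → non-residue.
(210/313) = +1 → QR.
(273/313) = -1 → non-residue.
Total quadratic residues among the 3: 1.

1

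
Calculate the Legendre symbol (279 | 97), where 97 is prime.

1

Euler's criterion: (279/97) ≡ 85^48 (mod 97).
85^2 ≡ 47 (mod 97)
85^4 ≡ 75 (mod 97)
85^8 ≡ 96 (mod 97)
85^16 ≡ 1 (mod 97)
85^32 ≡ 1 (mod 97)
85^48 = 85^(32+16) ≡ 1 (mod 97).
Result is 1, so (279/97) = 1.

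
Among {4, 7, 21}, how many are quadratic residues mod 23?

(4/23) = +1 → QR.
(7/23) = -1 → non-residue.
(21/23) = -1 → non-residue.
Total quadratic residues among the 3: 1.

1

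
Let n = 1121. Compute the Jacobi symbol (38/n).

0

Pull out 2: since 1121 ≡ 1 (mod 8), (2/1121) = +1.
Reciprocity: 19 ≡ 3 and 1121 ≡ 1 (mod 4), so (19/1121) = +(1121/19).
Reduce top mod 19: now compute (0/19).
Top reduces to 0: gcd > 1, so the symbol is 0.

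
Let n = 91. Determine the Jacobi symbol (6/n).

1

Pull out 2: since 91 ≡ 3 (mod 8), (2/91) = -1.
Reciprocity: 3 ≡ 3 and 91 ≡ 3 (mod 4), so (3/91) = −(91/3).
Reduce top mod 3: now compute (1/3).
Reached (1/3) = 1. Collecting the sign flips along the way, the symbol is +1.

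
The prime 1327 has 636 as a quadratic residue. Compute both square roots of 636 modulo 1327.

Since 1327 ≡ 3 (mod 4), a square root of 636 is 636^((1327+1)/4) = 636^332 mod 1327.
Repeated squaring: 636^2≡1088, 636^4≡60, 636^8≡946, 636^16≡518, 636^32≡270, 636^64≡1242, 636^128≡590, 636^256≡426 (mod 1327).
636^332 = 636^(256+64+8+4) ≡ 559 (mod 1327).
Check: 559² = 312481 ≡ 636 (mod 1327). The two roots are 559 and 768.

559, 768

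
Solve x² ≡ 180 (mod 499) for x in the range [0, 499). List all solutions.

Since 499 ≡ 3 (mod 4), a square root of 180 is 180^((499+1)/4) = 180^125 mod 499.
Repeated squaring: 180^2≡464, 180^4≡227, 180^8≡132, 180^16≡458, 180^32≡184, 180^64≡423 (mod 499).
180^125 = 180^(64+32+16+8+4+1) ≡ 199 (mod 499).
Check: 199² = 39601 ≡ 180 (mod 499). The two roots are 199 and 300.

199, 300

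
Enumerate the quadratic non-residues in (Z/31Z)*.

Square k = 1,…,15 (k and 31−k give the same square):
1²=1, 2²=4, 3²=9, 4²=16, 5²=25, 6²≡5, 7²≡18, 8²≡2, 9²≡19, 10²≡7, 11²≡28, 12²≡20, 13²≡14, 14²≡10, 15²≡8 (mod 31).
The residues are {1, 2, 4, 5, 7, 8, 9, 10, 14, 16, 18, 19, 20, 25, 28}; the non-residues are the remaining 15 nonzero classes.

3, 6, 11, 12, 13, 15, 17, 21, 22, 23, 24, 26, 27, 29, 30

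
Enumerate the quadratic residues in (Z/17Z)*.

1, 2, 4, 8, 9, 13, 15, 16

Square k = 1,…,8 (k and 17−k give the same square):
1²=1, 2²=4, 3²=9, 4²=16, 5²≡8, 6²≡2, 7²≡15, 8²≡13 (mod 17).
So the quadratic residues mod 17 are {1, 2, 4, 8, 9, 13, 15, 16}.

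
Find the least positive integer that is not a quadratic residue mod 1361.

(2/1361) = +1, so 2 is a residue.
(3/1361) = −1, so 3 is the smallest positive non-residue mod 1361.

3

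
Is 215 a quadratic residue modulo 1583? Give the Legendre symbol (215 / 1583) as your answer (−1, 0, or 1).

Reciprocity: 215 ≡ 3 and 1583 ≡ 3 (mod 4), so (215/1583) = −(1583/215).
Reduce top mod 215: now compute (78/215).
Pull out 2: since 215 ≡ 7 (mod 8), (2/215) = +1.
Reciprocity: 39 ≡ 3 and 215 ≡ 3 (mod 4), so (39/215) = −(215/39).
Reduce top mod 39: now compute (20/39).
Pull out 2^2: since 39 ≡ 7 (mod 8), (2/39) = +1, so (2/39)^2 = +1.
Reciprocity: 5 ≡ 1 and 39 ≡ 3 (mod 4), so (5/39) = +(39/5).
Reduce top mod 5: now compute (4/5).
Pull out 2^2: since 5 ≡ 5 (mod 8), (2/5) = -1, so (2/5)^2 = +1.
Reached (1/5) = 1. Collecting the sign flips along the way, the symbol is +1.

1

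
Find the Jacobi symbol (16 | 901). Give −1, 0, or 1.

Pull out 2^4: since 901 ≡ 5 (mod 8), (2/901) = -1, so (2/901)^4 = +1.
Reached (1/901) = 1. Collecting the sign flips along the way, the symbol is +1.

1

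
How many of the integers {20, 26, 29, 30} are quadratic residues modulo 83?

(20/83) = -1 → non-residue.
(26/83) = +1 → QR.
(29/83) = +1 → QR.
(30/83) = +1 → QR.
Total quadratic residues among the 4: 3.

3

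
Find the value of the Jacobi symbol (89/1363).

-1

Reciprocity: 89 ≡ 1 and 1363 ≡ 3 (mod 4), so (89/1363) = +(1363/89).
Reduce top mod 89: now compute (28/89).
Pull out 2^2: since 89 ≡ 1 (mod 8), (2/89) = +1, so (2/89)^2 = +1.
Reciprocity: 7 ≡ 3 and 89 ≡ 1 (mod 4), so (7/89) = +(89/7).
Reduce top mod 7: now compute (5/7).
Reciprocity: 5 ≡ 1 and 7 ≡ 3 (mod 4), so (5/7) = +(7/5).
Reduce top mod 5: now compute (2/5).
Pull out 2: since 5 ≡ 5 (mod 8), (2/5) = -1.
Reached (1/5) = 1. Collecting the sign flips along the way, the symbol is -1.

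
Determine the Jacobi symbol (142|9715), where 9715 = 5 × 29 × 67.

-1

Pull out 2: since 9715 ≡ 3 (mod 8), (2/9715) = -1.
Reciprocity: 71 ≡ 3 and 9715 ≡ 3 (mod 4), so (71/9715) = −(9715/71).
Reduce top mod 71: now compute (59/71).
Reciprocity: 59 ≡ 3 and 71 ≡ 3 (mod 4), so (59/71) = −(71/59).
Reduce top mod 59: now compute (12/59).
Pull out 2^2: since 59 ≡ 3 (mod 8), (2/59) = -1, so (2/59)^2 = +1.
Reciprocity: 3 ≡ 3 and 59 ≡ 3 (mod 4), so (3/59) = −(59/3).
Reduce top mod 3: now compute (2/3).
Pull out 2: since 3 ≡ 3 (mod 8), (2/3) = -1.
Reached (1/3) = 1. Collecting the sign flips along the way, the symbol is -1.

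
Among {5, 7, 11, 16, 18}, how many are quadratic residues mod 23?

2

(5/23) = -1 → non-residue.
(7/23) = -1 → non-residue.
(11/23) = -1 → non-residue.
(16/23) = +1 → QR.
(18/23) = +1 → QR.
Total quadratic residues among the 5: 2.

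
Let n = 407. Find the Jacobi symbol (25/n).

1

Reciprocity: 25 ≡ 1 and 407 ≡ 3 (mod 4), so (25/407) = +(407/25).
Reduce top mod 25: now compute (7/25).
Reciprocity: 7 ≡ 3 and 25 ≡ 1 (mod 4), so (7/25) = +(25/7).
Reduce top mod 7: now compute (4/7).
Pull out 2^2: since 7 ≡ 7 (mod 8), (2/7) = +1, so (2/7)^2 = +1.
Reached (1/7) = 1. Collecting the sign flips along the way, the symbol is +1.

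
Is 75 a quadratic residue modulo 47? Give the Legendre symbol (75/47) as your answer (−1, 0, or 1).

First reduce: 75 ≡ 28 (mod 47).
Pull out 2^2: since 47 ≡ 7 (mod 8), (2/47) = +1, so (2/47)^2 = +1.
Reciprocity: 7 ≡ 3 and 47 ≡ 3 (mod 4), so (7/47) = −(47/7).
Reduce top mod 7: now compute (5/7).
Reciprocity: 5 ≡ 1 and 7 ≡ 3 (mod 4), so (5/7) = +(7/5).
Reduce top mod 5: now compute (2/5).
Pull out 2: since 5 ≡ 5 (mod 8), (2/5) = -1.
Reached (1/5) = 1. Collecting the sign flips along the way, the symbol is +1.

1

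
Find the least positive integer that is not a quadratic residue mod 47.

5

(2/47) = +1, so 2 is a residue.
(3/47) = +1, so 3 is a residue.
(4/47) = +1, so 4 is a residue.
(5/47) = −1, so 5 is the smallest positive non-residue mod 47.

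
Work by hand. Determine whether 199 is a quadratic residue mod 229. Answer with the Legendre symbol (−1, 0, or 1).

-1

Reciprocity: 199 ≡ 3 and 229 ≡ 1 (mod 4), so (199/229) = +(229/199).
Reduce top mod 199: now compute (30/199).
Pull out 2: since 199 ≡ 7 (mod 8), (2/199) = +1.
Reciprocity: 15 ≡ 3 and 199 ≡ 3 (mod 4), so (15/199) = −(199/15).
Reduce top mod 15: now compute (4/15).
Pull out 2^2: since 15 ≡ 7 (mod 8), (2/15) = +1, so (2/15)^2 = +1.
Reached (1/15) = 1. Collecting the sign flips along the way, the symbol is -1.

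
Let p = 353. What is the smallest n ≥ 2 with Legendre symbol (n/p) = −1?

3

(2/353) = +1, so 2 is a residue.
(3/353) = −1, so 3 is the smallest positive non-residue mod 353.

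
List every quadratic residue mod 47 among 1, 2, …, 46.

1,2,3,4,6,7,8,9,12,14,16,17,18,21,24,25,27,28,32,34,36,37,42

Square k = 1,…,23 (k and 47−k give the same square):
1²=1, 2²=4, 3²=9, 4²=16, 5²=25, 6²=36, 7²≡2, 8²≡17, 9²≡34, 10²≡6, 11²≡27, 12²≡3, 13²≡28, 14²≡8, 15²≡37, 16²≡21, 17²≡7, 18²≡42, 19²≡32, 20²≡24, 21²≡18, 22²≡14, 23²≡12 (mod 47).
So the quadratic residues mod 47 are {1, 2, 3, 4, 6, 7, 8, 9, 12, 14, 16, 17, 18, 21, 24, 25, 27, 28, 32, 34, 36, 37, 42}.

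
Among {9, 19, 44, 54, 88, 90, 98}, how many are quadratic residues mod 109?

(9/109) = +1 → QR.
(19/109) = -1 → non-residue.
(44/109) = -1 → non-residue.
(54/109) = -1 → non-residue.
(88/109) = +1 → QR.
(90/109) = -1 → non-residue.
(98/109) = -1 → non-residue.
Total quadratic residues among the 7: 2.

2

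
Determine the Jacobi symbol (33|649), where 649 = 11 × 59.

Reciprocity: 33 ≡ 1 and 649 ≡ 1 (mod 4), so (33/649) = +(649/33).
Reduce top mod 33: now compute (22/33).
Pull out 2: since 33 ≡ 1 (mod 8), (2/33) = +1.
Reciprocity: 11 ≡ 3 and 33 ≡ 1 (mod 4), so (11/33) = +(33/11).
Reduce top mod 11: now compute (0/11).
Top reduces to 0: gcd > 1, so the symbol is 0.

0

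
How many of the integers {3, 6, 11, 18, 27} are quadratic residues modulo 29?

1

(3/29) = -1 → non-residue.
(6/29) = +1 → QR.
(11/29) = -1 → non-residue.
(18/29) = -1 → non-residue.
(27/29) = -1 → non-residue.
Total quadratic residues among the 5: 1.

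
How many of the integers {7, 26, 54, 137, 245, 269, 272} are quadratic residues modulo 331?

(7/331) = -1 → non-residue.
(26/331) = +1 → QR.
(54/331) = +1 → QR.
(137/331) = -1 → non-residue.
(245/331) = +1 → QR.
(269/331) = +1 → QR.
(272/331) = +1 → QR.
Total quadratic residues among the 7: 5.

5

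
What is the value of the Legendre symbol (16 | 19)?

1

Euler's criterion: (16/19) ≡ 16^9 (mod 19).
16^2 ≡ 9 (mod 19)
16^4 ≡ 5 (mod 19)
16^8 ≡ 6 (mod 19)
16^9 = 16^(8+1) ≡ 1 (mod 19).
Result is 1, so (16/19) = 1.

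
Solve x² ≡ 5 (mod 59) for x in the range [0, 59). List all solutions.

8, 51

Since 59 ≡ 3 (mod 4), a square root of 5 is 5^((59+1)/4) = 5^15 mod 59.
Repeated squaring: 5^2≡25, 5^4≡35, 5^8≡45 (mod 59).
5^15 = 5^(8+4+2+1) ≡ 51 (mod 59).
Check: 51² = 2601 ≡ 5 (mod 59). The two roots are 8 and 51.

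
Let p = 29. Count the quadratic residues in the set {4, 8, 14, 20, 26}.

(4/29) = +1 → QR.
(8/29) = -1 → non-residue.
(14/29) = -1 → non-residue.
(20/29) = +1 → QR.
(26/29) = -1 → non-residue.
Total quadratic residues among the 5: 2.

2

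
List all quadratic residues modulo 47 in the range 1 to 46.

1, 2, 3, 4, 6, 7, 8, 9, 12, 14, 16, 17, 18, 21, 24, 25, 27, 28, 32, 34, 36, 37, 42

Square k = 1,…,23 (k and 47−k give the same square):
1²=1, 2²=4, 3²=9, 4²=16, 5²=25, 6²=36, 7²≡2, 8²≡17, 9²≡34, 10²≡6, 11²≡27, 12²≡3, 13²≡28, 14²≡8, 15²≡37, 16²≡21, 17²≡7, 18²≡42, 19²≡32, 20²≡24, 21²≡18, 22²≡14, 23²≡12 (mod 47).
So the quadratic residues mod 47 are {1, 2, 3, 4, 6, 7, 8, 9, 12, 14, 16, 17, 18, 21, 24, 25, 27, 28, 32, 34, 36, 37, 42}.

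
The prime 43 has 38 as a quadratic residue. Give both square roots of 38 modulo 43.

Since 43 ≡ 3 (mod 4), a square root of 38 is 38^((43+1)/4) = 38^11 mod 43.
Repeated squaring: 38^2≡25, 38^4≡23, 38^8≡13 (mod 43).
38^11 = 38^(8+2+1) ≡ 9 (mod 43).
Check: 9² = 81 ≡ 38 (mod 43). The two roots are 9 and 34.

9, 34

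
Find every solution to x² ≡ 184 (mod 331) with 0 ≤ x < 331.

Since 331 ≡ 3 (mod 4), a square root of 184 is 184^((331+1)/4) = 184^83 mod 331.
Repeated squaring: 184^2≡94, 184^4≡230, 184^8≡271, 184^16≡290, 184^32≡26, 184^64≡14 (mod 331).
184^83 = 184^(64+16+2+1) ≡ 110 (mod 331).
Check: 110² = 12100 ≡ 184 (mod 331). The two roots are 110 and 221.

110, 221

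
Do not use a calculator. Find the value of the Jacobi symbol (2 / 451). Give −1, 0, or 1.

Pull out 2: since 451 ≡ 3 (mod 8), (2/451) = -1.
Reached (1/451) = 1. Collecting the sign flips along the way, the symbol is -1.

-1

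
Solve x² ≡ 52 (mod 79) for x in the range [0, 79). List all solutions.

Since 79 ≡ 3 (mod 4), a square root of 52 is 52^((79+1)/4) = 52^20 mod 79.
Repeated squaring: 52^2≡18, 52^4≡8, 52^8≡64, 52^16≡67 (mod 79).
52^20 = 52^(16+4) ≡ 62 (mod 79).
Check: 62² = 3844 ≡ 52 (mod 79). The two roots are 17 and 62.

17, 62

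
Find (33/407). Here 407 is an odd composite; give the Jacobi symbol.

0

Reciprocity: 33 ≡ 1 and 407 ≡ 3 (mod 4), so (33/407) = +(407/33).
Reduce top mod 33: now compute (11/33).
Reciprocity: 11 ≡ 3 and 33 ≡ 1 (mod 4), so (11/33) = +(33/11).
Reduce top mod 11: now compute (0/11).
Top reduces to 0: gcd > 1, so the symbol is 0.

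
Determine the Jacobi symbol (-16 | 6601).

First reduce: -16 ≡ 6585 (mod 6601).
Reciprocity: 6585 ≡ 1 and 6601 ≡ 1 (mod 4), so (6585/6601) = +(6601/6585).
Reduce top mod 6585: now compute (16/6585).
Pull out 2^4: since 6585 ≡ 1 (mod 8), (2/6585) = +1, so (2/6585)^4 = +1.
Reached (1/6585) = 1. Collecting the sign flips along the way, the symbol is +1.

1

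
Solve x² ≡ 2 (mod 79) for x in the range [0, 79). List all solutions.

9, 70

Since 79 ≡ 3 (mod 4), a square root of 2 is 2^((79+1)/4) = 2^20 mod 79.
Repeated squaring: 2^2≡4, 2^4≡16, 2^8≡19, 2^16≡45 (mod 79).
2^20 = 2^(16+4) ≡ 9 (mod 79).
Check: 9² = 81 ≡ 2 (mod 79). The two roots are 9 and 70.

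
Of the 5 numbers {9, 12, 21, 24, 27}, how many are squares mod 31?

1

(9/31) = +1 → QR.
(12/31) = -1 → non-residue.
(21/31) = -1 → non-residue.
(24/31) = -1 → non-residue.
(27/31) = -1 → non-residue.
Total quadratic residues among the 5: 1.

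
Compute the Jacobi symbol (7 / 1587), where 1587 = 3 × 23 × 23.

Reciprocity: 7 ≡ 3 and 1587 ≡ 3 (mod 4), so (7/1587) = −(1587/7).
Reduce top mod 7: now compute (5/7).
Reciprocity: 5 ≡ 1 and 7 ≡ 3 (mod 4), so (5/7) = +(7/5).
Reduce top mod 5: now compute (2/5).
Pull out 2: since 5 ≡ 5 (mod 8), (2/5) = -1.
Reached (1/5) = 1. Collecting the sign flips along the way, the symbol is +1.

1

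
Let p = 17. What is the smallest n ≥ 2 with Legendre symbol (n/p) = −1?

(2/17) = +1, so 2 is a residue.
(3/17) = −1, so 3 is the smallest positive non-residue mod 17.

3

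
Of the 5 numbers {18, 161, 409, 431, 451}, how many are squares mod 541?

(18/541) = -1 → non-residue.
(161/541) = +1 → QR.
(409/541) = -1 → non-residue.
(431/541) = +1 → QR.
(451/541) = -1 → non-residue.
Total quadratic residues among the 5: 2.

2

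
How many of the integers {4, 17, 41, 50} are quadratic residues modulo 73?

(4/73) = +1 → QR.
(17/73) = -1 → non-residue.
(41/73) = +1 → QR.
(50/73) = +1 → QR.
Total quadratic residues among the 4: 3.

3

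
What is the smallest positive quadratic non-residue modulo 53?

2

(2/53) = −1, so 2 is the smallest positive non-residue mod 53.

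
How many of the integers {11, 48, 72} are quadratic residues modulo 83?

(11/83) = +1 → QR.
(48/83) = +1 → QR.
(72/83) = -1 → non-residue.
Total quadratic residues among the 3: 2.

2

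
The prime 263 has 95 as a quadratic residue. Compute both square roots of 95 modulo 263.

44, 219

Since 263 ≡ 3 (mod 4), a square root of 95 is 95^((263+1)/4) = 95^66 mod 263.
Repeated squaring: 95^2≡83, 95^4≡51, 95^8≡234, 95^16≡52, 95^32≡74, 95^64≡216 (mod 263).
95^66 = 95^(64+2) ≡ 44 (mod 263).
Check: 44² = 1936 ≡ 95 (mod 263). The two roots are 44 and 219.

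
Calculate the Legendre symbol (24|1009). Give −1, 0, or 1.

1

Pull out 2^3: since 1009 ≡ 1 (mod 8), (2/1009) = +1, so (2/1009)^3 = +1.
Reciprocity: 3 ≡ 3 and 1009 ≡ 1 (mod 4), so (3/1009) = +(1009/3).
Reduce top mod 3: now compute (1/3).
Reached (1/3) = 1. Collecting the sign flips along the way, the symbol is +1.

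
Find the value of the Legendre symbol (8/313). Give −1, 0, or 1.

1

Pull out 2^3: since 313 ≡ 1 (mod 8), (2/313) = +1, so (2/313)^3 = +1.
Reached (1/313) = 1. Collecting the sign flips along the way, the symbol is +1.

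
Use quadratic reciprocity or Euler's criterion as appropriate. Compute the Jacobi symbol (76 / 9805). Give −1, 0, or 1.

1

Pull out 2^2: since 9805 ≡ 5 (mod 8), (2/9805) = -1, so (2/9805)^2 = +1.
Reciprocity: 19 ≡ 3 and 9805 ≡ 1 (mod 4), so (19/9805) = +(9805/19).
Reduce top mod 19: now compute (1/19).
Reached (1/19) = 1. Collecting the sign flips along the way, the symbol is +1.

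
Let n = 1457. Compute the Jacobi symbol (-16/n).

1

First reduce: -16 ≡ 1441 (mod 1457).
Reciprocity: 1441 ≡ 1 and 1457 ≡ 1 (mod 4), so (1441/1457) = +(1457/1441).
Reduce top mod 1441: now compute (16/1441).
Pull out 2^4: since 1441 ≡ 1 (mod 8), (2/1441) = +1, so (2/1441)^4 = +1.
Reached (1/1441) = 1. Collecting the sign flips along the way, the symbol is +1.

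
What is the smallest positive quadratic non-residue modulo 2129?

(2/2129) = +1, so 2 is a residue.
(3/2129) = −1, so 3 is the smallest positive non-residue mod 2129.

3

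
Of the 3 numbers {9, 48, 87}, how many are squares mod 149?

(9/149) = +1 → QR.
(48/149) = -1 → non-residue.
(87/149) = -1 → non-residue.
Total quadratic residues among the 3: 1.

1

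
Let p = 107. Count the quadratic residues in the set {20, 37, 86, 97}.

2

(20/107) = -1 → non-residue.
(37/107) = +1 → QR.
(86/107) = +1 → QR.
(97/107) = -1 → non-residue.
Total quadratic residues among the 4: 2.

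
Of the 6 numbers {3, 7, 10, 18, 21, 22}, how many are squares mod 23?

(3/23) = +1 → QR.
(7/23) = -1 → non-residue.
(10/23) = -1 → non-residue.
(18/23) = +1 → QR.
(21/23) = -1 → non-residue.
(22/23) = -1 → non-residue.
Total quadratic residues among the 6: 2.

2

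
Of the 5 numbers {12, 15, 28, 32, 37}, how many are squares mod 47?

(12/47) = +1 → QR.
(15/47) = -1 → non-residue.
(28/47) = +1 → QR.
(32/47) = +1 → QR.
(37/47) = +1 → QR.
Total quadratic residues among the 5: 4.

4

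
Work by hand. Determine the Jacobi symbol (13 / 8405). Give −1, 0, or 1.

-1

Reciprocity: 13 ≡ 1 and 8405 ≡ 1 (mod 4), so (13/8405) = +(8405/13).
Reduce top mod 13: now compute (7/13).
Reciprocity: 7 ≡ 3 and 13 ≡ 1 (mod 4), so (7/13) = +(13/7).
Reduce top mod 7: now compute (6/7).
Pull out 2: since 7 ≡ 7 (mod 8), (2/7) = +1.
Reciprocity: 3 ≡ 3 and 7 ≡ 3 (mod 4), so (3/7) = −(7/3).
Reduce top mod 3: now compute (1/3).
Reached (1/3) = 1. Collecting the sign flips along the way, the symbol is -1.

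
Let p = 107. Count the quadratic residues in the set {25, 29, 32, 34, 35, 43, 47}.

(25/107) = +1 → QR.
(29/107) = +1 → QR.
(32/107) = -1 → non-residue.
(34/107) = +1 → QR.
(35/107) = +1 → QR.
(43/107) = -1 → non-residue.
(47/107) = +1 → QR.
Total quadratic residues among the 7: 5.

5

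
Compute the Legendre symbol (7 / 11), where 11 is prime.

Reciprocity: 7 ≡ 3 and 11 ≡ 3 (mod 4), so (7/11) = −(11/7).
Reduce top mod 7: now compute (4/7).
Pull out 2^2: since 7 ≡ 7 (mod 8), (2/7) = +1, so (2/7)^2 = +1.
Reached (1/7) = 1. Collecting the sign flips along the way, the symbol is -1.

-1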